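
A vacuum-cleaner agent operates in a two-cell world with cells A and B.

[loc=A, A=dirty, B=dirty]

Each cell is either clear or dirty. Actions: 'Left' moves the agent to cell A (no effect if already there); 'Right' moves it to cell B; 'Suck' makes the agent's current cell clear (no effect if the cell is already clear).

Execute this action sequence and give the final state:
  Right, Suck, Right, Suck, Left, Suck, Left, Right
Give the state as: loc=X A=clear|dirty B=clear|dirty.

t=1 Right ⇒ loc=B A=dirty B=dirty
t=2 Suck ⇒ loc=B A=dirty B=clear
t=3 Right ⇒ loc=B A=dirty B=clear
t=4 Suck ⇒ loc=B A=dirty B=clear
t=5 Left ⇒ loc=A A=dirty B=clear
t=6 Suck ⇒ loc=A A=clear B=clear
t=7 Left ⇒ loc=A A=clear B=clear
t=8 Right ⇒ loc=B A=clear B=clear

loc=B A=clear B=clear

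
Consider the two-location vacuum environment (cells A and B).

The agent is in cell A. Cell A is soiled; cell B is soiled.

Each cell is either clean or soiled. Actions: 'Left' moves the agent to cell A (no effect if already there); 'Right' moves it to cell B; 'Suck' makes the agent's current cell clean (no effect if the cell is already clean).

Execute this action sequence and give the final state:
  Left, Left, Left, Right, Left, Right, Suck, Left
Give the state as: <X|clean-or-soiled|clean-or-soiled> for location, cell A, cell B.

<A|soiled|clean>

step 1/8 (Left): <A|soiled|soiled>
step 2/8 (Left): <A|soiled|soiled>
step 3/8 (Left): <A|soiled|soiled>
step 4/8 (Right): <B|soiled|soiled>
step 5/8 (Left): <A|soiled|soiled>
step 6/8 (Right): <B|soiled|soiled>
step 7/8 (Suck): <B|soiled|clean>
step 8/8 (Left): <A|soiled|clean>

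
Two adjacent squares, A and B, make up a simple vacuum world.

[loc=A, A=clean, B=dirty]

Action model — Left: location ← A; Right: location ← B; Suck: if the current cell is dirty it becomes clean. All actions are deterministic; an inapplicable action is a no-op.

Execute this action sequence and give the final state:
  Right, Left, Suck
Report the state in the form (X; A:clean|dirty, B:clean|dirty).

(A; A:clean, B:dirty)

step 1/3 (Right): (B; A:clean, B:dirty)
step 2/3 (Left): (A; A:clean, B:dirty)
step 3/3 (Suck): (A; A:clean, B:dirty)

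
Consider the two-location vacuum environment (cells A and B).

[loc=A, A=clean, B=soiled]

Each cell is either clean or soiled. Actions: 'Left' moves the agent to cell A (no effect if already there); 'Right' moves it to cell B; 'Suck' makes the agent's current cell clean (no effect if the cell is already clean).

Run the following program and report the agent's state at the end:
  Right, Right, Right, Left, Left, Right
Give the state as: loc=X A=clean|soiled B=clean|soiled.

1) do Right; now loc=B A=clean B=soiled
2) do Right; now loc=B A=clean B=soiled
3) do Right; now loc=B A=clean B=soiled
4) do Left; now loc=A A=clean B=soiled
5) do Left; now loc=A A=clean B=soiled
6) do Right; now loc=B A=clean B=soiled

loc=B A=clean B=soiled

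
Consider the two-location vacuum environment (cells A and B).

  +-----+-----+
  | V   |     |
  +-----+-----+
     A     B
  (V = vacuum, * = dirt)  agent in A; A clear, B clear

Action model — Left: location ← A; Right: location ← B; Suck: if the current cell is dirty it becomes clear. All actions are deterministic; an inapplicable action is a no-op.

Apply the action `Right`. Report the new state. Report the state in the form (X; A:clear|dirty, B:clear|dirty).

(B; A:clear, B:clear)

start: (A; A:clear, B:clear)
[1] after Right: (B; A:clear, B:clear)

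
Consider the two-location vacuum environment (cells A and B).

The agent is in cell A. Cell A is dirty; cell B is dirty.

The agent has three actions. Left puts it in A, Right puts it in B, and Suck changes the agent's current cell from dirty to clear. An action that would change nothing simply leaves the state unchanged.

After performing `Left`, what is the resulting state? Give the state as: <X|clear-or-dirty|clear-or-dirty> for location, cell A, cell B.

<A|dirty|dirty>

start: <A|dirty|dirty>
[1] after Left: <A|dirty|dirty>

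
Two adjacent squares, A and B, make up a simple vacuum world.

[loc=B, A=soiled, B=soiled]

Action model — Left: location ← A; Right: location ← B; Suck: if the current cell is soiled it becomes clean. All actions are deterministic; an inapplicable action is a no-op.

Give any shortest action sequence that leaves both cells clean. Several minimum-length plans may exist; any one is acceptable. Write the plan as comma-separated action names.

[1] after Suck: (B; A:soiled, B:clean)
[2] after Left: (A; A:soiled, B:clean)
[3] after Suck: (A; A:clean, B:clean)
min 3: Suck B + move + Suck A

Suck, Left, Suck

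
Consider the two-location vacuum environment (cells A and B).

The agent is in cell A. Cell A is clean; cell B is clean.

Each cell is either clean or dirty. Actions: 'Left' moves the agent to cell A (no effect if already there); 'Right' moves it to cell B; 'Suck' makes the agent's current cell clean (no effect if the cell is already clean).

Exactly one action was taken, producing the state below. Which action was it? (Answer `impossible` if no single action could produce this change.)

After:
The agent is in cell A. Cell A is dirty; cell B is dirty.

impossible

try  Left: loc=A A=clean B=clean
try Right: loc=B A=clean B=clean
try  Suck: loc=A A=clean B=clean
no single action produces the after-state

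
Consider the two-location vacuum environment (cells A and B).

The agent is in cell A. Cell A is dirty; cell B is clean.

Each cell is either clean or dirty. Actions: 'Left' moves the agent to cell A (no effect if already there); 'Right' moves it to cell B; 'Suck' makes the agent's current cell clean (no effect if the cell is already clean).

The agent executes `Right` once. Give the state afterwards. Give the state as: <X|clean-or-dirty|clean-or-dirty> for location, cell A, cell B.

start: <A|dirty|clean>
step 1/1 (Right): <B|dirty|clean>

<B|dirty|clean>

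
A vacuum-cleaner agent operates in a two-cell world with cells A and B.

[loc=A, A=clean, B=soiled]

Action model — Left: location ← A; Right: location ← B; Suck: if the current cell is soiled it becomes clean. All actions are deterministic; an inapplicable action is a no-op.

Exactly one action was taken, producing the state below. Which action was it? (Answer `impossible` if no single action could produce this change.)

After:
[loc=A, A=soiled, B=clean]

impossible

try  Left: (A; A:clean, B:soiled)
try Right: (B; A:clean, B:soiled)
try  Suck: (A; A:clean, B:soiled)
no single action produces the after-state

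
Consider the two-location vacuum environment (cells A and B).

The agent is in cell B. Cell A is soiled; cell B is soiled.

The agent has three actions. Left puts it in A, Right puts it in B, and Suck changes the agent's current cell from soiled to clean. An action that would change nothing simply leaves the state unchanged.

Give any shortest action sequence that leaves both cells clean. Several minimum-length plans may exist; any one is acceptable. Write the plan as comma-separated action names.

t=1 Suck ⇒ <B|soiled|clean>
t=2 Left ⇒ <A|soiled|clean>
t=3 Suck ⇒ <A|clean|clean>
min 3: Suck B + move + Suck A

Suck, Left, Suck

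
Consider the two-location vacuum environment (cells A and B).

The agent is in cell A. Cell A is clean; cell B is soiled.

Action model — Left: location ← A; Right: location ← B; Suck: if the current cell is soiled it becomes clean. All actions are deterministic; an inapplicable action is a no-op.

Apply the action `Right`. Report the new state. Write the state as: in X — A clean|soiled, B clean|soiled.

start: in A — A clean, B soiled
[1] after Right: in B — A clean, B soiled

in B — A clean, B soiled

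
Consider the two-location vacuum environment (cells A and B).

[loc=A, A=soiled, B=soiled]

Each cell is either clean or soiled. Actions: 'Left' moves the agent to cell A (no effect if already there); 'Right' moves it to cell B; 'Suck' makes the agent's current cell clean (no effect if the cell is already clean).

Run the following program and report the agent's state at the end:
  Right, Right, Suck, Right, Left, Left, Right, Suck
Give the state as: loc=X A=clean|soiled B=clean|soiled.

1) do Right; now loc=B A=soiled B=soiled
2) do Right; now loc=B A=soiled B=soiled
3) do Suck; now loc=B A=soiled B=clean
4) do Right; now loc=B A=soiled B=clean
5) do Left; now loc=A A=soiled B=clean
6) do Left; now loc=A A=soiled B=clean
7) do Right; now loc=B A=soiled B=clean
8) do Suck; now loc=B A=soiled B=clean

loc=B A=soiled B=clean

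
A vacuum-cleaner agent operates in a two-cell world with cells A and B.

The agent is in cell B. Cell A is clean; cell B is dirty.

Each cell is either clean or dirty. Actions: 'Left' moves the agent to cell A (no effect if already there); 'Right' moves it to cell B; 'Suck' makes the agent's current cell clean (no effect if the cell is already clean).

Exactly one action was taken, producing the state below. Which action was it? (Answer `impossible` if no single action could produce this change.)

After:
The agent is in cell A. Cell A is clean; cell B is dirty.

try  Left: loc=A A=clean B=dirty  ← match
try Right: loc=B A=clean B=dirty
try  Suck: loc=B A=clean B=clean

Left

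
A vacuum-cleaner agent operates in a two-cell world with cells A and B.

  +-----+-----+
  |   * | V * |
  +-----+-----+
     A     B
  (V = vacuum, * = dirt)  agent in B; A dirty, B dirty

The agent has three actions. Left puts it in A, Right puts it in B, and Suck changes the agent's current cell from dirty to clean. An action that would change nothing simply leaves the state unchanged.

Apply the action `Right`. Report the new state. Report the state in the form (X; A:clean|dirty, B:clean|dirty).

start: (B; A:dirty, B:dirty)
1) do Right; now (B; A:dirty, B:dirty)

(B; A:dirty, B:dirty)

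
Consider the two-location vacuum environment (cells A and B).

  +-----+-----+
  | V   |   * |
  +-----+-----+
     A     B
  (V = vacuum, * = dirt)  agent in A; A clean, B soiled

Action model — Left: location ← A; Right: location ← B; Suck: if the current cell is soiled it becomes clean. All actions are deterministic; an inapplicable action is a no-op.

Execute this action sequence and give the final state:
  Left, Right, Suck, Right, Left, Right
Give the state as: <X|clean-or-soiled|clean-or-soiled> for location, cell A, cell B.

<B|clean|clean>

Left (#1): <A|clean|soiled>
Right (#2): <B|clean|soiled>
Suck (#3): <B|clean|clean>
Right (#4): <B|clean|clean>
Left (#5): <A|clean|clean>
Right (#6): <B|clean|clean>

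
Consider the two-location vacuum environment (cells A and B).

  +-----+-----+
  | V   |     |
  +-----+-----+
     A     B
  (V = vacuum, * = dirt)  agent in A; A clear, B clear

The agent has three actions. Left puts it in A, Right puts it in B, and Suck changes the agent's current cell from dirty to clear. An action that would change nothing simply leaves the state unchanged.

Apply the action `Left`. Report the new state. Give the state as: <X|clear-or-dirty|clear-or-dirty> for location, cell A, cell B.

<A|clear|clear>

start: <A|clear|clear>
step 1/1 (Left): <A|clear|clear>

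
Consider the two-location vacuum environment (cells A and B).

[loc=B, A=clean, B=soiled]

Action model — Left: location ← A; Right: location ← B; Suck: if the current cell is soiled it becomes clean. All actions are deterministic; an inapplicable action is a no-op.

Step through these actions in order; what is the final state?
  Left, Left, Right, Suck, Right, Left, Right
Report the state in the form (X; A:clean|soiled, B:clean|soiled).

t=1 Left ⇒ (A; A:clean, B:soiled)
t=2 Left ⇒ (A; A:clean, B:soiled)
t=3 Right ⇒ (B; A:clean, B:soiled)
t=4 Suck ⇒ (B; A:clean, B:clean)
t=5 Right ⇒ (B; A:clean, B:clean)
t=6 Left ⇒ (A; A:clean, B:clean)
t=7 Right ⇒ (B; A:clean, B:clean)

(B; A:clean, B:clean)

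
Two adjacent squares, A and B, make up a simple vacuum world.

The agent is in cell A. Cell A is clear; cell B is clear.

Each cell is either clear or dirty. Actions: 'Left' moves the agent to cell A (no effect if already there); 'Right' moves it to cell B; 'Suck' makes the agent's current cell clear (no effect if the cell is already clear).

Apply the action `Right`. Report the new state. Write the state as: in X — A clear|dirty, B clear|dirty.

in B — A clear, B clear

start: in A — A clear, B clear
[1] after Right: in B — A clear, B clear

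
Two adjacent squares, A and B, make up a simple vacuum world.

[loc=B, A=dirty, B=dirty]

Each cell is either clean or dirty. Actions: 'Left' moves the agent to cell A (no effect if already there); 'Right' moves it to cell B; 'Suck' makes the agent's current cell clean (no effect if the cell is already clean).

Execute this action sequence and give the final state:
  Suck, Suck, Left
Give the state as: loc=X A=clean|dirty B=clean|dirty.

[1] after Suck: loc=B A=dirty B=clean
[2] after Suck: loc=B A=dirty B=clean
[3] after Left: loc=A A=dirty B=clean

loc=A A=dirty B=clean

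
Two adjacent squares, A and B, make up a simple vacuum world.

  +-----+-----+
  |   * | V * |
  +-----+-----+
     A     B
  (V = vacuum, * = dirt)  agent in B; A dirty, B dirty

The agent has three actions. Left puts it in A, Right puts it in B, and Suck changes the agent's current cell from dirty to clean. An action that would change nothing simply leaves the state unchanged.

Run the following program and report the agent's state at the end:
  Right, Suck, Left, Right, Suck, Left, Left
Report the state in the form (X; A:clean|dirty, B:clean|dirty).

Right (#1): (B; A:dirty, B:dirty)
Suck (#2): (B; A:dirty, B:clean)
Left (#3): (A; A:dirty, B:clean)
Right (#4): (B; A:dirty, B:clean)
Suck (#5): (B; A:dirty, B:clean)
Left (#6): (A; A:dirty, B:clean)
Left (#7): (A; A:dirty, B:clean)

(A; A:dirty, B:clean)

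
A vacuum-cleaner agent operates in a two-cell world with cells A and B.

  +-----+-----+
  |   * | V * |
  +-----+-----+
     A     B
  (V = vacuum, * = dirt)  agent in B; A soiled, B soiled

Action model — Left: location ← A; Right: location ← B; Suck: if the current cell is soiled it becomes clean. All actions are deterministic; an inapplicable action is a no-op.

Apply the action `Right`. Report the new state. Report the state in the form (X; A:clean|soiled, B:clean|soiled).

start: (B; A:soiled, B:soiled)
1. Right → (B; A:soiled, B:soiled)

(B; A:soiled, B:soiled)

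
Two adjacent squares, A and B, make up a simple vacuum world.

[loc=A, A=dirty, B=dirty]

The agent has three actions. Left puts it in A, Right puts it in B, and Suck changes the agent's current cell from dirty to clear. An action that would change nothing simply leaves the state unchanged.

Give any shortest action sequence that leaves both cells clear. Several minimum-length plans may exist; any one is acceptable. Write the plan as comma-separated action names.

1) do Suck; now <A|clear|dirty>
2) do Right; now <B|clear|dirty>
3) do Suck; now <B|clear|clear>
min 3: Suck A + move + Suck B

Suck, Right, Suck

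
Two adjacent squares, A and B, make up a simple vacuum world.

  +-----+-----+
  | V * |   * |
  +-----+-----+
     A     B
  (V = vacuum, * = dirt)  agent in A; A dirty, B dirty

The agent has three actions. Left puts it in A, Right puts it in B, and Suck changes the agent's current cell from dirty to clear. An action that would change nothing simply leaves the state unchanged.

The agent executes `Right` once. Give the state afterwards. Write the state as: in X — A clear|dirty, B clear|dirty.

start: in A — A dirty, B dirty
1. Right → in B — A dirty, B dirty

in B — A dirty, B dirty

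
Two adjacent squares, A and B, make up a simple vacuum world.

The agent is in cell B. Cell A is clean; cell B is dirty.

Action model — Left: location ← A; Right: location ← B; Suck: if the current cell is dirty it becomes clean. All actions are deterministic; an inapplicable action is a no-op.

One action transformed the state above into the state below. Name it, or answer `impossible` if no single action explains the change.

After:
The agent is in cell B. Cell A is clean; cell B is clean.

try  Left: in A — A clean, B dirty
try Right: in B — A clean, B dirty
try  Suck: in B — A clean, B clean  ← match

Suck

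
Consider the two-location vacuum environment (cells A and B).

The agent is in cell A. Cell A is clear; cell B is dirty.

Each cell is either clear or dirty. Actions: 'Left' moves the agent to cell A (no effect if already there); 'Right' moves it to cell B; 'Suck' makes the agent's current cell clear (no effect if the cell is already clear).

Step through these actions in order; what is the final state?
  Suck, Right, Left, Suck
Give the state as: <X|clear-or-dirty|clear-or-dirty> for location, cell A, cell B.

1) do Suck; now <A|clear|dirty>
2) do Right; now <B|clear|dirty>
3) do Left; now <A|clear|dirty>
4) do Suck; now <A|clear|dirty>

<A|clear|dirty>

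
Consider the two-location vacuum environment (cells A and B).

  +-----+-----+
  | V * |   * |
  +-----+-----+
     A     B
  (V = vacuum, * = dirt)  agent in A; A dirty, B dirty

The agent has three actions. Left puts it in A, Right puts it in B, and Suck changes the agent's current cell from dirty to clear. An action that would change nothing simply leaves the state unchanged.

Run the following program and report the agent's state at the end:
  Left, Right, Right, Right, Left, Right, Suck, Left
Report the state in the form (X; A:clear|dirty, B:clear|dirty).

Left (#1): (A; A:dirty, B:dirty)
Right (#2): (B; A:dirty, B:dirty)
Right (#3): (B; A:dirty, B:dirty)
Right (#4): (B; A:dirty, B:dirty)
Left (#5): (A; A:dirty, B:dirty)
Right (#6): (B; A:dirty, B:dirty)
Suck (#7): (B; A:dirty, B:clear)
Left (#8): (A; A:dirty, B:clear)

(A; A:dirty, B:clear)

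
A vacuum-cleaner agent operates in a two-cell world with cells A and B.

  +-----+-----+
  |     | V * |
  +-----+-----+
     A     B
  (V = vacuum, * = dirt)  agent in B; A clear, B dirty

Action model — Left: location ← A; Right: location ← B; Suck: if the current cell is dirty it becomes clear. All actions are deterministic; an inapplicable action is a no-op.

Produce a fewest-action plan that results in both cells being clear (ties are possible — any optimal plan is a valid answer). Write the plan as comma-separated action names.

Suck

[1] after Suck: <B|clear|clear>
min 1: B is dirty, one Suck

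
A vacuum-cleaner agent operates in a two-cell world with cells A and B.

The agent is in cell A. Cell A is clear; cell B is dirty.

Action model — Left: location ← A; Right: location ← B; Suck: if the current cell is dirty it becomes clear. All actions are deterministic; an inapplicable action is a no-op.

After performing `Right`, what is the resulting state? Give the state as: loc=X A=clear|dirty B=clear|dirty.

start: loc=A A=clear B=dirty
1) do Right; now loc=B A=clear B=dirty

loc=B A=clear B=dirty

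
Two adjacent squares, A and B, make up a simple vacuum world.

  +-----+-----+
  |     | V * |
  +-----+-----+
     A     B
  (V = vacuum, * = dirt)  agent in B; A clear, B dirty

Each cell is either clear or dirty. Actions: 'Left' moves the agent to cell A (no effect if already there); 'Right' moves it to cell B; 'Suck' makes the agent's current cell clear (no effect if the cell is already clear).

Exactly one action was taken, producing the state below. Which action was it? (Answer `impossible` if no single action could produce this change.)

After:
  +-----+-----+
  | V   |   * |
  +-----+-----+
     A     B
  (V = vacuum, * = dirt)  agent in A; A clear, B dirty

try  Left: (A; A:clear, B:dirty)  ← match
try Right: (B; A:clear, B:dirty)
try  Suck: (B; A:clear, B:clear)

Left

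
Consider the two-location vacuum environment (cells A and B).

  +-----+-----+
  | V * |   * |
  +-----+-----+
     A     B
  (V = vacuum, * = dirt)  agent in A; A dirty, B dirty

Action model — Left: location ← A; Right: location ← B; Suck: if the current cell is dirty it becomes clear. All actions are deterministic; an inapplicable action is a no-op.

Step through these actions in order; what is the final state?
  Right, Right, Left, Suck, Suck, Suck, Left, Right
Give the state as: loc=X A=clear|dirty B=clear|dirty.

step 1/8 (Right): loc=B A=dirty B=dirty
step 2/8 (Right): loc=B A=dirty B=dirty
step 3/8 (Left): loc=A A=dirty B=dirty
step 4/8 (Suck): loc=A A=clear B=dirty
step 5/8 (Suck): loc=A A=clear B=dirty
step 6/8 (Suck): loc=A A=clear B=dirty
step 7/8 (Left): loc=A A=clear B=dirty
step 8/8 (Right): loc=B A=clear B=dirty

loc=B A=clear B=dirty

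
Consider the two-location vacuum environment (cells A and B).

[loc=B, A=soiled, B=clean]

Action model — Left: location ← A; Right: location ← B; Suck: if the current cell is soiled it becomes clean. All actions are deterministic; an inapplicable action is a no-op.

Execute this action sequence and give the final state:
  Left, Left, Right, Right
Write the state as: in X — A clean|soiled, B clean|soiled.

Left (#1): in A — A soiled, B clean
Left (#2): in A — A soiled, B clean
Right (#3): in B — A soiled, B clean
Right (#4): in B — A soiled, B clean

in B — A soiled, B clean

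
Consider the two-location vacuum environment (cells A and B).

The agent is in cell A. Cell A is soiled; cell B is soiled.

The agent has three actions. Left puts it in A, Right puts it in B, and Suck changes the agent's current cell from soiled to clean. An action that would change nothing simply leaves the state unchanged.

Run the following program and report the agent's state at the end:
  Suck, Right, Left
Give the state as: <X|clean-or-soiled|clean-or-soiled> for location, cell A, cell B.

[1] after Suck: <A|clean|soiled>
[2] after Right: <B|clean|soiled>
[3] after Left: <A|clean|soiled>

<A|clean|soiled>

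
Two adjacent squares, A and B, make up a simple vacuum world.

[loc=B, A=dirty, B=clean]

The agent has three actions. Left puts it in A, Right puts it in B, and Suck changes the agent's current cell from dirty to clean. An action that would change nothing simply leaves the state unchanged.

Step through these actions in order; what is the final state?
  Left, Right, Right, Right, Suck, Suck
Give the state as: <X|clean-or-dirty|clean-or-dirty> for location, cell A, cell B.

<B|dirty|clean>

1. Left → <A|dirty|clean>
2. Right → <B|dirty|clean>
3. Right → <B|dirty|clean>
4. Right → <B|dirty|clean>
5. Suck → <B|dirty|clean>
6. Suck → <B|dirty|clean>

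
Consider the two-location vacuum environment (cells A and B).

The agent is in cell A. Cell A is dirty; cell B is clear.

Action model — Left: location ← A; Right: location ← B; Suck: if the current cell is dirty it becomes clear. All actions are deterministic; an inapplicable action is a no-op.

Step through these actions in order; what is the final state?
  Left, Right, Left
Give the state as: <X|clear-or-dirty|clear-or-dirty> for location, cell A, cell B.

1) do Left; now <A|dirty|clear>
2) do Right; now <B|dirty|clear>
3) do Left; now <A|dirty|clear>

<A|dirty|clear>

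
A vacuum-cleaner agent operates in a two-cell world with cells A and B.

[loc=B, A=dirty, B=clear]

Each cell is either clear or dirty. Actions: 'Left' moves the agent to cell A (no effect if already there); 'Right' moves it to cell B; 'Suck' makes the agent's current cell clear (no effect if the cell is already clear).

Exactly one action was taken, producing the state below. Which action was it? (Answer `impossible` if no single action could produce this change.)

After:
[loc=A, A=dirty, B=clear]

Left

try  Left: (A; A:dirty, B:clear)  ← match
try Right: (B; A:dirty, B:clear)
try  Suck: (B; A:dirty, B:clear)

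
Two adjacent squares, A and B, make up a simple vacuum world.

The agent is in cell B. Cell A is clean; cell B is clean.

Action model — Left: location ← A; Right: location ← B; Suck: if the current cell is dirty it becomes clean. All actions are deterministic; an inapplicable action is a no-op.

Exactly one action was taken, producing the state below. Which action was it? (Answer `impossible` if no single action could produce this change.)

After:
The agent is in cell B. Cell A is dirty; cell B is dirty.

impossible

try  Left: (A; A:clean, B:clean)
try Right: (B; A:clean, B:clean)
try  Suck: (B; A:clean, B:clean)
no single action produces the after-state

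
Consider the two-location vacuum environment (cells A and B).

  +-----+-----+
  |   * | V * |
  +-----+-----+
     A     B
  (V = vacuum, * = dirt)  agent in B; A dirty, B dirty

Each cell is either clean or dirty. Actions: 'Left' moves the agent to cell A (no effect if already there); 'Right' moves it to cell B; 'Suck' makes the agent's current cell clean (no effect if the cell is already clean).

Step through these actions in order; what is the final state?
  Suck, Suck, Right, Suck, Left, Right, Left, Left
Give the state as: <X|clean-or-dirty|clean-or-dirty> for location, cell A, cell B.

Suck (#1): <B|dirty|clean>
Suck (#2): <B|dirty|clean>
Right (#3): <B|dirty|clean>
Suck (#4): <B|dirty|clean>
Left (#5): <A|dirty|clean>
Right (#6): <B|dirty|clean>
Left (#7): <A|dirty|clean>
Left (#8): <A|dirty|clean>

<A|dirty|clean>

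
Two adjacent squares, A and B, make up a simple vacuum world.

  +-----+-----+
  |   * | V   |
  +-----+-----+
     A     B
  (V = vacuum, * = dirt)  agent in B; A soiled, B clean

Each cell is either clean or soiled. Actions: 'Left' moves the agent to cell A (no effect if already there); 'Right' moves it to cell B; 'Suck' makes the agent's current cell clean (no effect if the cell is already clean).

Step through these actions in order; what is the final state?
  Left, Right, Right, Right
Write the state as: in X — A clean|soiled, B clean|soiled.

in B — A soiled, B clean

[1] after Left: in A — A soiled, B clean
[2] after Right: in B — A soiled, B clean
[3] after Right: in B — A soiled, B clean
[4] after Right: in B — A soiled, B clean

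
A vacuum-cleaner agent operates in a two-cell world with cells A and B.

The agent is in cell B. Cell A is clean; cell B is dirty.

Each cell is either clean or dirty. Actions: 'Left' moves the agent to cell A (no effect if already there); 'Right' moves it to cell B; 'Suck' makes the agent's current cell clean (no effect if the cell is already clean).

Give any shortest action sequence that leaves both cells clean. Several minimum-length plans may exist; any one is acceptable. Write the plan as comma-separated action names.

Suck

[1] after Suck: loc=B A=clean B=clean
min 1: B is dirty, one Suck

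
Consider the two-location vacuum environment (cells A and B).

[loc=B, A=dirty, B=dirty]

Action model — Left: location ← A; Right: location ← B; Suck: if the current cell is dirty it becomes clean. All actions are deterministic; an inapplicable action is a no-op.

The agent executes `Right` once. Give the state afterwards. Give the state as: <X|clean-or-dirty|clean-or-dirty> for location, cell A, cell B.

start: <B|dirty|dirty>
1. Right → <B|dirty|dirty>

<B|dirty|dirty>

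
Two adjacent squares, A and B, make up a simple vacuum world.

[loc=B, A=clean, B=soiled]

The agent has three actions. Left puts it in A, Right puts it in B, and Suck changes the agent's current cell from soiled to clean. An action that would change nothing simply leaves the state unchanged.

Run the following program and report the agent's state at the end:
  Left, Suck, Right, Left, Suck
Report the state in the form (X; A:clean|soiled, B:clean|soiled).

(A; A:clean, B:soiled)

step 1/5 (Left): (A; A:clean, B:soiled)
step 2/5 (Suck): (A; A:clean, B:soiled)
step 3/5 (Right): (B; A:clean, B:soiled)
step 4/5 (Left): (A; A:clean, B:soiled)
step 5/5 (Suck): (A; A:clean, B:soiled)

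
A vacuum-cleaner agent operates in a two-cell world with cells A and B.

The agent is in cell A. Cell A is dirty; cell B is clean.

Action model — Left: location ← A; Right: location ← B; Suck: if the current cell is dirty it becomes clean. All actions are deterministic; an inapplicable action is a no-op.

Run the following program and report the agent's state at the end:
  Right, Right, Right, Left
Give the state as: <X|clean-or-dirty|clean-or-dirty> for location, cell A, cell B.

<A|dirty|clean>

1. Right → <B|dirty|clean>
2. Right → <B|dirty|clean>
3. Right → <B|dirty|clean>
4. Left → <A|dirty|clean>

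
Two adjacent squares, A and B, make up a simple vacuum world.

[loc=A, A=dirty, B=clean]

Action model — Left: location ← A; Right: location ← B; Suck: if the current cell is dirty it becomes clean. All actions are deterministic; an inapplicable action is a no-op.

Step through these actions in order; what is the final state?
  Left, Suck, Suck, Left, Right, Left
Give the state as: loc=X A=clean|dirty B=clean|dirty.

loc=A A=clean B=clean

t=1 Left ⇒ loc=A A=dirty B=clean
t=2 Suck ⇒ loc=A A=clean B=clean
t=3 Suck ⇒ loc=A A=clean B=clean
t=4 Left ⇒ loc=A A=clean B=clean
t=5 Right ⇒ loc=B A=clean B=clean
t=6 Left ⇒ loc=A A=clean B=clean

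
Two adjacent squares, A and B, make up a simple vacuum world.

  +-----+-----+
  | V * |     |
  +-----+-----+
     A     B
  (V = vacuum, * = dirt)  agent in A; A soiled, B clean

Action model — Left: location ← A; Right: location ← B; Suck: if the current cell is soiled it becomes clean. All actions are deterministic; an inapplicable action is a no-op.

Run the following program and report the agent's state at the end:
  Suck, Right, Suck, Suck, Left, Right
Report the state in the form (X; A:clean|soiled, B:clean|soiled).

1) do Suck; now (A; A:clean, B:clean)
2) do Right; now (B; A:clean, B:clean)
3) do Suck; now (B; A:clean, B:clean)
4) do Suck; now (B; A:clean, B:clean)
5) do Left; now (A; A:clean, B:clean)
6) do Right; now (B; A:clean, B:clean)

(B; A:clean, B:clean)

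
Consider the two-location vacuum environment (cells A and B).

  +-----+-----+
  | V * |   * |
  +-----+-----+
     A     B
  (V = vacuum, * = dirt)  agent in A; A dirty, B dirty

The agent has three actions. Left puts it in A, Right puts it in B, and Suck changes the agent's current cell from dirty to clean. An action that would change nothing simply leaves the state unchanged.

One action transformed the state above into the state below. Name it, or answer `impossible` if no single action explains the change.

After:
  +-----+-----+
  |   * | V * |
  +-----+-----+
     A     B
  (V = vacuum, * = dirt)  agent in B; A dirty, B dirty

try  Left: (A; A:dirty, B:dirty)
try Right: (B; A:dirty, B:dirty)  ← match
try  Suck: (A; A:clean, B:dirty)

Right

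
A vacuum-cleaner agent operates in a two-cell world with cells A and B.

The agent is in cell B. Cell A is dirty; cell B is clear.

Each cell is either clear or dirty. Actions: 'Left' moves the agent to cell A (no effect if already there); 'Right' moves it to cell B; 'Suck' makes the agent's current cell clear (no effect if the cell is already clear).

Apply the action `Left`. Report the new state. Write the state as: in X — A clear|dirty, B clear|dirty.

start: in B — A dirty, B clear
[1] after Left: in A — A dirty, B clear

in A — A dirty, B clear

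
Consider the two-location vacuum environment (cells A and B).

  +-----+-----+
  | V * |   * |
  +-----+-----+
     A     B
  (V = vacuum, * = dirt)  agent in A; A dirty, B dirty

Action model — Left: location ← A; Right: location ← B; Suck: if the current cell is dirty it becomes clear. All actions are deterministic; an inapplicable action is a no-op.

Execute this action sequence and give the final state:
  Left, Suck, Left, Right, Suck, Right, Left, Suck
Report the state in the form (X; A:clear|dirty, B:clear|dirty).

1) do Left; now (A; A:dirty, B:dirty)
2) do Suck; now (A; A:clear, B:dirty)
3) do Left; now (A; A:clear, B:dirty)
4) do Right; now (B; A:clear, B:dirty)
5) do Suck; now (B; A:clear, B:clear)
6) do Right; now (B; A:clear, B:clear)
7) do Left; now (A; A:clear, B:clear)
8) do Suck; now (A; A:clear, B:clear)

(A; A:clear, B:clear)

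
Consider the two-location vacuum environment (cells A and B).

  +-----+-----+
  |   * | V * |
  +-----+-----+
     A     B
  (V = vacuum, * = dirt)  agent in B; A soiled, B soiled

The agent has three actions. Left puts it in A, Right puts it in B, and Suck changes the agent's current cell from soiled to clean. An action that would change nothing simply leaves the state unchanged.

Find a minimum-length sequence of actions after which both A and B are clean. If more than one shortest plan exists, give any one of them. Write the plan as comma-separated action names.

Suck, Left, Suck

1) do Suck; now (B; A:soiled, B:clean)
2) do Left; now (A; A:soiled, B:clean)
3) do Suck; now (A; A:clean, B:clean)
min 3: Suck B + move + Suck A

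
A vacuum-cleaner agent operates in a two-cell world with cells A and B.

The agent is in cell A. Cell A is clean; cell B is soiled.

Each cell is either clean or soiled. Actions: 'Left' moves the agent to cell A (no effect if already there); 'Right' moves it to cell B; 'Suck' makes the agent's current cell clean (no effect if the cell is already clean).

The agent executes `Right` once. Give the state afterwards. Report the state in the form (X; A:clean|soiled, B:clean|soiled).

start: (A; A:clean, B:soiled)
step 1/1 (Right): (B; A:clean, B:soiled)

(B; A:clean, B:soiled)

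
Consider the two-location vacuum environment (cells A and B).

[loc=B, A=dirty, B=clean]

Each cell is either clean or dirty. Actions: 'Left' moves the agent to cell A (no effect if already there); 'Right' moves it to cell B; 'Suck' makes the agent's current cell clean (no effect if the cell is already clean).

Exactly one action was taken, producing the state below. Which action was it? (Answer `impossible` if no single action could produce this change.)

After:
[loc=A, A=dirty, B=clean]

Left

try  Left: loc=A A=dirty B=clean  ← match
try Right: loc=B A=dirty B=clean
try  Suck: loc=B A=dirty B=clean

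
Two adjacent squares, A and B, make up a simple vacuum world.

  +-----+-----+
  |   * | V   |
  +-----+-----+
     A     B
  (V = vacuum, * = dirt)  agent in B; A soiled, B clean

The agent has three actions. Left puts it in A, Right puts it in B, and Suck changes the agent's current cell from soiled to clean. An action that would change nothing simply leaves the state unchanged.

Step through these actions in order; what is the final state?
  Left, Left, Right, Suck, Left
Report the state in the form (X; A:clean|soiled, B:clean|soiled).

1. Left → (A; A:soiled, B:clean)
2. Left → (A; A:soiled, B:clean)
3. Right → (B; A:soiled, B:clean)
4. Suck → (B; A:soiled, B:clean)
5. Left → (A; A:soiled, B:clean)

(A; A:soiled, B:clean)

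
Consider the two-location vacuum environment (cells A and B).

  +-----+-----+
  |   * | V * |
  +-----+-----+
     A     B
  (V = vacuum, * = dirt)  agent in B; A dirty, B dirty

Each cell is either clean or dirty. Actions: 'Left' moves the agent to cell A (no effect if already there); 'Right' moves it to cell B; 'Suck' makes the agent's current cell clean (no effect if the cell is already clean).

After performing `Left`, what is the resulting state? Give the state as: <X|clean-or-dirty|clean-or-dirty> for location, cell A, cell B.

start: <B|dirty|dirty>
1) do Left; now <A|dirty|dirty>

<A|dirty|dirty>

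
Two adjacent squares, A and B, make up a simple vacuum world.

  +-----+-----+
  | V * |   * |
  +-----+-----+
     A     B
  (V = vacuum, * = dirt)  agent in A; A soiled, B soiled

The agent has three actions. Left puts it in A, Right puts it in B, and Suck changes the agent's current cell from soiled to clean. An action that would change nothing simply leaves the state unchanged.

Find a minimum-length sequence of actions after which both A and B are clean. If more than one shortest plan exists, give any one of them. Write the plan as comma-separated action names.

[1] after Suck: (A; A:clean, B:soiled)
[2] after Right: (B; A:clean, B:soiled)
[3] after Suck: (B; A:clean, B:clean)
min 3: Suck A + move + Suck B

Suck, Right, Suck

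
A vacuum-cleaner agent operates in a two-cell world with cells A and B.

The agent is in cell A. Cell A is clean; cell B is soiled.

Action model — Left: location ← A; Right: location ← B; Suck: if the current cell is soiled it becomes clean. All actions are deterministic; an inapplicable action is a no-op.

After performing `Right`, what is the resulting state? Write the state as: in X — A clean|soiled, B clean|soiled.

in B — A clean, B soiled

start: in A — A clean, B soiled
t=1 Right ⇒ in B — A clean, B soiled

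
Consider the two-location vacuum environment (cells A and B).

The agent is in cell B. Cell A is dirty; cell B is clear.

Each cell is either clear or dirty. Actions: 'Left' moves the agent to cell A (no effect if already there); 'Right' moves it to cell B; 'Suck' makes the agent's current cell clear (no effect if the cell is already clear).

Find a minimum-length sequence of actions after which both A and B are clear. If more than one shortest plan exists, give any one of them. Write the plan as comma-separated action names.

[1] after Left: (A; A:dirty, B:clear)
[2] after Suck: (A; A:clear, B:clear)
min 2: go A then Suck

Left, Suck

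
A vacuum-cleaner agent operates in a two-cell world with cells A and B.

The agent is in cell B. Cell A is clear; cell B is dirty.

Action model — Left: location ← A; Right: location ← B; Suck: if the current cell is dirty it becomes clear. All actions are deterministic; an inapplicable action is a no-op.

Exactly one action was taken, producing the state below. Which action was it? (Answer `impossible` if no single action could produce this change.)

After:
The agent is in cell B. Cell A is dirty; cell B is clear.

try  Left: loc=A A=clear B=dirty
try Right: loc=B A=clear B=dirty
try  Suck: loc=B A=clear B=clear
no single action produces the after-state

impossible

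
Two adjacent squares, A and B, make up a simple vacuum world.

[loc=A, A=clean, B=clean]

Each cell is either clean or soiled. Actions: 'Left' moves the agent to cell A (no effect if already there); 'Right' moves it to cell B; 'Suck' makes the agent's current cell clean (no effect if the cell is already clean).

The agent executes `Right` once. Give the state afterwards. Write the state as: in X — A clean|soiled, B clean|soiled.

in B — A clean, B clean

start: in A — A clean, B clean
1) do Right; now in B — A clean, B clean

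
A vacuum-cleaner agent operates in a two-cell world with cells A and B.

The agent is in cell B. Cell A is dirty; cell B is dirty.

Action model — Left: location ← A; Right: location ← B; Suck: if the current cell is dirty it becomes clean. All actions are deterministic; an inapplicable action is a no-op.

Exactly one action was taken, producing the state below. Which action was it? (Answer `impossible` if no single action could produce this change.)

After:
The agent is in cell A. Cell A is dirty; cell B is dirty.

Left

try  Left: loc=A A=dirty B=dirty  ← match
try Right: loc=B A=dirty B=dirty
try  Suck: loc=B A=dirty B=clean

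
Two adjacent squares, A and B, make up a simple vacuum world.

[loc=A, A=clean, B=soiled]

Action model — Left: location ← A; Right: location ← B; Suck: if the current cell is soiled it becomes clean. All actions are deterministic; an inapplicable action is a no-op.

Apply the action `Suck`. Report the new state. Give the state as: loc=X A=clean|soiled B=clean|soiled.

loc=A A=clean B=soiled

start: loc=A A=clean B=soiled
[1] after Suck: loc=A A=clean B=soiled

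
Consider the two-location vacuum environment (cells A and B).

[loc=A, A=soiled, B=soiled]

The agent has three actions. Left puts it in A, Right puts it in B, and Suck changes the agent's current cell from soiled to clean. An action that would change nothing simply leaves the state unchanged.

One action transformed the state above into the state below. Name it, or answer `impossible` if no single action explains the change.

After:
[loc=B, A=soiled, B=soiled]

try  Left: (A; A:soiled, B:soiled)
try Right: (B; A:soiled, B:soiled)  ← match
try  Suck: (A; A:clean, B:soiled)

Right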